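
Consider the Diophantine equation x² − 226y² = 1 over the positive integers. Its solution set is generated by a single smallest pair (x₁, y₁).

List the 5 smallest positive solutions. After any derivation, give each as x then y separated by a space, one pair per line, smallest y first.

451 30
406801 27060
366934051 24408090
330974107201 22016070120
298538277761251 19858470840150

√226 = [15; 30, …], period ℓ=1 (odd) → k=1
i=0: a=15 ⇒ p=15, q=1
i=1: a=30 ⇒ p=451, q=30
→ (451, 30).  Check: 451²=203401, 226·30²=203400, difference 1.
(451+30√226)^2 = 406801 + 27060√226
(451+30√226)^3 = 366934051 + 24408090√226
(451+30√226)^4 = 330974107201 + 22016070120√226
(451+30√226)^5 = 298538277761251 + 19858470840150√226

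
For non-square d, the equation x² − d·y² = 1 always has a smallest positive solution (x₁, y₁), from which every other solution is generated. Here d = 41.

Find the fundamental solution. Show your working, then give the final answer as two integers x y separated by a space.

2049 320

√41 = [6; 2,2,12, …], period ℓ=3 (odd) → k=5
k=0  a_k=6  p_k/q_k = 6/1
…
k=3  a_k=12  p_k/q_k = 397/62
k=4  a_k=2  p_k/q_k = 826/129
k=5  a_k=2  p_k/q_k = 2049/320
→ (2049, 320).  Check: 2049²=4198401, 41·320²=4198400, difference 1.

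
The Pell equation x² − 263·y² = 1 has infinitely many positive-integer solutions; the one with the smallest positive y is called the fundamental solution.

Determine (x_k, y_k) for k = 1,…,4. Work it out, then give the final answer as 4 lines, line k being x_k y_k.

√263 = [16; 4,1,1,1,1,15,1,1,1,1,4,32, …], period ℓ=12 (even) → k=11
step 0: (16, 1)  from 16·(1,0) + (0,1)
…
step 6: (5822, 359)  from 15·(373,23) + (227,14)
step 7: (6195, 382)  from 1·(5822,359) + (373,23)
step 8: (12017, 741)  from 1·(6195,382) + (5822,359)
step 9: (18212, 1123)  from 1·(12017,741) + (6195,382)
step 10: (30229, 1864)  from 1·(18212,1123) + (12017,741)
step 11: (139128, 8579)  from 4·(30229,1864) + (18212,1123)
(x₁, y₁) = (139128, 8579);  139128² − 263·8579² = 1 ✓
(139128+8579√263)^2 = 38713200767 + 2387158224√263
(139128+8579√263)^3 = 10772180392483224 + 664241098768765√263
(139128+8579√263)^4 = 2997423827252098776577 + 184829071176614315616√263

139128 8579
38713200767 2387158224
10772180392483224 664241098768765
2997423827252098776577 184829071176614315616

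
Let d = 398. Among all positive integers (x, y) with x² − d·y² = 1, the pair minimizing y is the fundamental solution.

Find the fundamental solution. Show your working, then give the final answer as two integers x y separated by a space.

√398 → a₀=19, period (1,18,1,38); ℓ=4 even so k=3
a_0=19:  p_0=19·1+0=19,  q_0=19·0+1=1
…
a_2=18:  p_2=18·20+19=379,  q_2=18·1+1=19
a_3=1:  p_3=1·379+20=399,  q_3=1·19+1=20
→ (399, 20).  Check: 399²=159201, 398·20²=159200, difference 1.

399 20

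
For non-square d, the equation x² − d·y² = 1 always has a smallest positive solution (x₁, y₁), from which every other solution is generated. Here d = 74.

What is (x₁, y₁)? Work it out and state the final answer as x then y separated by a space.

√74 → a₀=8, period (1,1,1,1,16); ℓ=5 odd so k=9
k=0  a_k=8  p_k/q_k = 8/1
…
k=2  a_k=1  p_k/q_k = 17/2
k=3  a_k=1  p_k/q_k = 26/3
k=4  a_k=1  p_k/q_k = 43/5
k=5  a_k=16  p_k/q_k = 714/83
k=6  a_k=1  p_k/q_k = 757/88
…
k=8  a_k=1  p_k/q_k = 2228/259
k=9  a_k=1  p_k/q_k = 3699/430
(x₁, y₁) = (3699, 430);  3699² − 74·430² = 1 ✓

3699 430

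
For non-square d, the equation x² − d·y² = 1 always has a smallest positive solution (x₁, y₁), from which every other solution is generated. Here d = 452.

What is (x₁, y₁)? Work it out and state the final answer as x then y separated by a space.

[21; 3,1,5,3,10,3,5,1,3,42] for √452; ℓ=10 ⇒ convergent index 9
a_0=21:  p_0=21·1+0=21,  q_0=21·0+1=1
…
a_4=3:  p_4=3·489+85=1552,  q_4=3·23+4=73
…
a_6=3:  p_6=3·16009+1552=49579,  q_6=3·753+73=2332
a_7=5:  p_7=5·49579+16009=263904,  q_7=5·2332+753=12413
a_8=1:  p_8=1·263904+49579=313483,  q_8=1·12413+2332=14745
a_9=3:  p_9=3·313483+263904=1204353,  q_9=3·14745+12413=56648
(x₁, y₁) = (1204353, 56648);  1204353² − 452·56648² = 1 ✓

1204353 56648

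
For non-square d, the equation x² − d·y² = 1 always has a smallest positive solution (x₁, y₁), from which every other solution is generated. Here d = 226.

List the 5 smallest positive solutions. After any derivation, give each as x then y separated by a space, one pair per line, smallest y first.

451 30
406801 27060
366934051 24408090
330974107201 22016070120
298538277761251 19858470840150

[15; 30] for √226; ℓ=1 ⇒ convergent index 1
k=0  a_k=15  p_k/q_k = 15/1
k=1  a_k=30  p_k/q_k = 451/30
(x₁, y₁) = (451, 30);  451² − 226·30² = 1 ✓
n=2: (451,30)∘(451,30) = (451·451+226·30·30, 451·30+30·451) = (406801,27060)
n=3: (406801,27060)∘(451,30) = (451·406801+226·30·27060, 451·27060+30·406801) = (366934051,24408090)
n=4: (366934051,24408090)∘(451,30) = (451·366934051+226·30·24408090, 451·24408090+30·366934051) = (330974107201,22016070120)
n=5: (330974107201,22016070120)∘(451,30) = (451·330974107201+226·30·22016070120, 451·22016070120+30·330974107201) = (298538277761251,19858470840150)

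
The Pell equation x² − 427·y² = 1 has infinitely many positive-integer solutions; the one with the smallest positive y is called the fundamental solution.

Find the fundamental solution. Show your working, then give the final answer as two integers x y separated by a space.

√427 = [20; 1,1,1,40, …], period ℓ=4 (even) → k=3
i=0: a=20 ⇒ p=20, q=1
i=1: a=1 ⇒ p=21, q=1
i=2: a=1 ⇒ p=41, q=2
i=3: a=1 ⇒ p=62, q=3
(x₁, y₁) = (62, 3);  62² − 427·3² = 1 ✓

62 3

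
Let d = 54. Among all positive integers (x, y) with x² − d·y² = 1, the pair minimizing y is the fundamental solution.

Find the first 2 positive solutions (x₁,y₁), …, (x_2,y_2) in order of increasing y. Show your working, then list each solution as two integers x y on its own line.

[7; 2,1,6,1,2,14] for √54; ℓ=6 ⇒ convergent index 5
a_0=7:  p_0=7·1+0=7,  q_0=7·0+1=1
a_1=2:  p_1=2·7+1=15,  q_1=2·1+0=2
…
a_4=1:  p_4=1·147+22=169,  q_4=1·20+3=23
a_5=2:  p_5=2·169+147=485,  q_5=2·23+20=66
→ (485, 66).  Check: 485²=235225, 54·66²=235224, difference 1.
(485+66√54)^2 = 470449 + 64020√54

485 66
470449 64020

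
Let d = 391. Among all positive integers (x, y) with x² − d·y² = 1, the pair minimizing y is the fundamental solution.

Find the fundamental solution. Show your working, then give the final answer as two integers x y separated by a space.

d=391: √d = [19; 1,3,2,2,1,…,3,1,38] (ℓ=16, even), read p_15/q_15
a_0=19:  p_0=19·1+0=19,  q_0=19·0+1=1
…
a_5=1:  p_5=1·435+178=613,  q_5=1·22+9=31
a_6=1:  p_6=1·613+435=1048,  q_6=1·31+22=53
…
a_10=1:  p_10=1·107747+52519=160266,  q_10=1·5449+2656=8105
…
a_14=3:  p_14=3·1660597+696292=5678083,  q_14=3·83980+35213=287153
a_15=1:  p_15=1·5678083+1660597=7338680,  q_15=1·287153+83980=371133
(x₁, y₁) = (7338680, 371133);  7338680² − 391·371133² = 1 ✓

7338680 371133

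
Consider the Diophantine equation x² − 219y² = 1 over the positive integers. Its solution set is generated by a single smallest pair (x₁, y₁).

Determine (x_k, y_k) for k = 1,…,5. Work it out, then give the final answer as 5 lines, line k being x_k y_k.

74 5
10951 740
1620674 109515
239848801 16207480
35496001874 2398597525

d=219: √d = [14; 1,3,1,28] (ℓ=4, even), read p_3/q_3
k=0  a_k=14  p_k/q_k = 14/1
…
k=2  a_k=3  p_k/q_k = 59/4
k=3  a_k=1  p_k/q_k = 74/5
(x₁, y₁) = (74, 5);  74² − 219·5² = 1 ✓
n=2: (74,5)∘(74,5) = (74·74+219·5·5, 74·5+5·74) = (10951,740)
n=3: (10951,740)∘(74,5) = (74·10951+219·5·740, 74·740+5·10951) = (1620674,109515)
n=4: (1620674,109515)∘(74,5) = (74·1620674+219·5·109515, 74·109515+5·1620674) = (239848801,16207480)
n=5: (239848801,16207480)∘(74,5) = (74·239848801+219·5·16207480, 74·16207480+5·239848801) = (35496001874,2398597525)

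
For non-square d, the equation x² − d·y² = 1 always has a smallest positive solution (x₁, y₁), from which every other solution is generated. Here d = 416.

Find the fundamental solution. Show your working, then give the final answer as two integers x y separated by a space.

√416 → a₀=20, period (2,1,1,9,1,1,2,40); ℓ=8 even so k=7
step 0: (20, 1)  from 20·(1,0) + (0,1)
step 1: (41, 2)  from 2·(20,1) + (1,0)
step 2: (61, 3)  from 1·(41,2) + (20,1)
step 3: (102, 5)  from 1·(61,3) + (41,2)
…
step 6: (2060, 101)  from 1·(1081,53) + (979,48)
step 7: (5201, 255)  from 2·(2060,101) + (1081,53)
fundamental: x₁=5201, y₁=255  (since 27050401 − 416·65025 = 1)

5201 255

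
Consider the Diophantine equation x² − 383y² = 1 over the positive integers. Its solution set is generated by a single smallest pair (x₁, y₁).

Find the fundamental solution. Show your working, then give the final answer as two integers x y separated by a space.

[19; 1,1,3,19,3,1,1,38] for √383; ℓ=8 ⇒ convergent index 7
step 0: (19, 1)  from 19·(1,0) + (0,1)
…
step 2: (39, 2)  from 1·(20,1) + (19,1)
…
step 4: (2642, 135)  from 19·(137,7) + (39,2)
step 5: (8063, 412)  from 3·(2642,135) + (137,7)
step 6: (10705, 547)  from 1·(8063,412) + (2642,135)
step 7: (18768, 959)  from 1·(10705,547) + (8063,412)
(x₁, y₁) = (18768, 959);  18768² − 383·959² = 1 ✓

18768 959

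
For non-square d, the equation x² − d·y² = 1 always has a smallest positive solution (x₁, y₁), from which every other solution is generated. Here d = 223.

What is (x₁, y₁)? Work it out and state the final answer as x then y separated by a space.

224 15

[14; 1,13,1,28] for √223; ℓ=4 ⇒ convergent index 3
step 0: (14, 1)  from 14·(1,0) + (0,1)
step 1: (15, 1)  from 1·(14,1) + (1,0)
step 2: (209, 14)  from 13·(15,1) + (14,1)
step 3: (224, 15)  from 1·(209,14) + (15,1)
fundamental: x₁=224, y₁=15  (since 50176 − 223·225 = 1)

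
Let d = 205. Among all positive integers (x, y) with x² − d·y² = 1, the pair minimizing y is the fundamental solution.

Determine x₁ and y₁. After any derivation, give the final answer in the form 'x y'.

39689 2772

√205 = [14; 3,6,1,4,1,6,3,28, …], period ℓ=8 (even) → k=7
i=0: a=14 ⇒ p=14, q=1
i=1: a=3 ⇒ p=43, q=3
i=2: a=6 ⇒ p=272, q=19
i=3: a=1 ⇒ p=315, q=22
i=4: a=4 ⇒ p=1532, q=107
i=5: a=1 ⇒ p=1847, q=129
i=6: a=6 ⇒ p=12614, q=881
i=7: a=3 ⇒ p=39689, q=2772
fundamental: x₁=39689, y₁=2772  (since 1575216721 − 205·7683984 = 1)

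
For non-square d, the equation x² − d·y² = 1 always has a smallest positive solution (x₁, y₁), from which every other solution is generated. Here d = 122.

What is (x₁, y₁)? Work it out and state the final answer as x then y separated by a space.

243 22

√122 → a₀=11, period (22); ℓ=1 odd so k=1
a_0=11:  p_0=11·1+0=11,  q_0=11·0+1=1
a_1=22:  p_1=22·11+1=243,  q_1=22·1+0=22
→ (243, 22).  Check: 243²=59049, 122·22²=59048, difference 1.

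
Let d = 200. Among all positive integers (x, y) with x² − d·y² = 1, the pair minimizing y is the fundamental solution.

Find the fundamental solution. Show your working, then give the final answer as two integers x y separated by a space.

99 7

√200 = [14; 7,28, …], period ℓ=2 (even) → k=1
i=0: a=14 ⇒ p=14, q=1
i=1: a=7 ⇒ p=99, q=7
(x₁, y₁) = (99, 7);  99² − 200·7² = 1 ✓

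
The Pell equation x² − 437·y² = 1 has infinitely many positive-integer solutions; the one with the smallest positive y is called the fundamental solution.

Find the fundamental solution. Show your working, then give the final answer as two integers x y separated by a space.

[20; 1,9,2,9,1,40] for √437; ℓ=6 ⇒ convergent index 5
a_0=20:  p_0=20·1+0=20,  q_0=20·0+1=1
a_1=1:  p_1=1·20+1=21,  q_1=1·1+0=1
a_2=9:  p_2=9·21+20=209,  q_2=9·1+1=10
…
a_4=9:  p_4=9·439+209=4160,  q_4=9·21+10=199
a_5=1:  p_5=1·4160+439=4599,  q_5=1·199+21=220
→ (4599, 220).  Check: 4599²=21150801, 437·220²=21150800, difference 1.

4599 220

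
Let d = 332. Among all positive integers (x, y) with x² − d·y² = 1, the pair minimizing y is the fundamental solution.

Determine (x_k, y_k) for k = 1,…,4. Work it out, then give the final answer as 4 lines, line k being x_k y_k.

d=332: √d = [18; 4,1,1,8,1,1,4,36] (ℓ=8, even), read p_7/q_7
k=0  a_k=18  p_k/q_k = 18/1
…
k=2  a_k=1  p_k/q_k = 91/5
…
k=4  a_k=8  p_k/q_k = 1403/77
k=5  a_k=1  p_k/q_k = 1567/86
k=6  a_k=1  p_k/q_k = 2970/163
k=7  a_k=4  p_k/q_k = 13447/738
fundamental: x₁=13447, y₁=738  (since 180821809 − 332·544644 = 1)
k=2:  x_2 = 13447·13447+332·738·738 = 361643617,  y_2 = 13447·738+738·13447 = 19847772
k=3:  x_3 = 13447·361643617+332·738·19847772 = 9726043422151,  y_3 = 13447·19847772+738·361643617 = 533785979430
k=4:  x_4 = 13447·9726043422151+332·738·533785979430 = 261572211433685377,  y_4 = 13447·533785979430+738·9726043422151 = 14355640110942648

13447 738
361643617 19847772
9726043422151 533785979430
261572211433685377 14355640110942648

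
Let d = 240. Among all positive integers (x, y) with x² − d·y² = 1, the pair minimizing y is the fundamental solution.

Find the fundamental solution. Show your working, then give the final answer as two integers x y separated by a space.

31 2

d=240: √d = [15; 2,30] (ℓ=2, even), read p_1/q_1
step 0: (15, 1)  from 15·(1,0) + (0,1)
step 1: (31, 2)  from 2·(15,1) + (1,0)
→ (31, 2).  Check: 31²=961, 240·2²=960, difference 1.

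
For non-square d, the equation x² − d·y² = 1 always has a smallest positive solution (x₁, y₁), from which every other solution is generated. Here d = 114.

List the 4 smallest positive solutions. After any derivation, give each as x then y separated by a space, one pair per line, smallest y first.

1025 96
2101249 196800
4307559425 403439904
8830494720001 827051606400

d=114: √d = [10; 1,2,10,2,1,20] (ℓ=6, even), read p_5/q_5
step 0: (10, 1)  from 10·(1,0) + (0,1)
step 1: (11, 1)  from 1·(10,1) + (1,0)
step 2: (32, 3)  from 2·(11,1) + (10,1)
…
step 4: (694, 65)  from 2·(331,31) + (32,3)
step 5: (1025, 96)  from 1·(694,65) + (331,31)
→ (1025, 96).  Check: 1025²=1050625, 114·96²=1050624, difference 1.
k=2:  x_2 = 1025·1025+114·96·96 = 2101249,  y_2 = 1025·96+96·1025 = 196800
k=3:  x_3 = 1025·2101249+114·96·196800 = 4307559425,  y_3 = 1025·196800+96·2101249 = 403439904
k=4:  x_4 = 1025·4307559425+114·96·403439904 = 8830494720001,  y_4 = 1025·403439904+96·4307559425 = 827051606400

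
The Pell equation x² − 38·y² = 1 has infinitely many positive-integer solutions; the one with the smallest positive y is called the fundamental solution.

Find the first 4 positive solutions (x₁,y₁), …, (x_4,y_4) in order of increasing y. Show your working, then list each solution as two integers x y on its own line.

d=38: √d = [6; 6,12] (ℓ=2, even), read p_1/q_1
i=0: a=6 ⇒ p=6, q=1
i=1: a=6 ⇒ p=37, q=6
→ (37, 6).  Check: 37²=1369, 38·6²=1368, difference 1.
(37+6√38)^2 = 2737 + 444√38
(37+6√38)^3 = 202501 + 32850√38
(37+6√38)^4 = 14982337 + 2430456√38

37 6
2737 444
202501 32850
14982337 2430456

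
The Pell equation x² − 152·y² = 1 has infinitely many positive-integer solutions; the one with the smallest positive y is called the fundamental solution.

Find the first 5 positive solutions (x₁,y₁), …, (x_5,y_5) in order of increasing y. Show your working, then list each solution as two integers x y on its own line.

37 3
2737 222
202501 16425
14982337 1215228
1108490437 89910447

[12; 3,24] for √152; ℓ=2 ⇒ convergent index 1
i=0: a=12 ⇒ p=12, q=1
i=1: a=3 ⇒ p=37, q=3
fundamental: x₁=37, y₁=3  (since 1369 − 152·9 = 1)
k=2:  x_2 = 37·37+152·3·3 = 2737,  y_2 = 37·3+3·37 = 222
k=3:  x_3 = 37·2737+152·3·222 = 202501,  y_3 = 37·222+3·2737 = 16425
k=4:  x_4 = 37·202501+152·3·16425 = 14982337,  y_4 = 37·16425+3·202501 = 1215228
k=5:  x_5 = 37·14982337+152·3·1215228 = 1108490437,  y_5 = 37·1215228+3·14982337 = 89910447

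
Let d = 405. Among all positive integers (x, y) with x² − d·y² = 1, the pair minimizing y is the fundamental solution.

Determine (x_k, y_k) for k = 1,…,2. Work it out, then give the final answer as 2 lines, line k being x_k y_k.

√405 = [20; 8,40, …], period ℓ=2 (even) → k=1
k=0  a_k=20  p_k/q_k = 20/1
k=1  a_k=8  p_k/q_k = 161/8
→ (161, 8).  Check: 161²=25921, 405·8²=25920, difference 1.
(161+8√405)^2 = 51841 + 2576√405

161 8
51841 2576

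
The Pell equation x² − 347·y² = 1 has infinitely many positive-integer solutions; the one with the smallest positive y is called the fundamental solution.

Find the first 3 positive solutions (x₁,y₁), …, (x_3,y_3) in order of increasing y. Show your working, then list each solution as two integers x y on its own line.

641602 34443
823306252807 44197395372
1056469876826312026 56714274530897445

√347 = [18; 1,1,1,2,4,…,1,1,36, …], period ℓ=14 (even) → k=13
step 0: (18, 1)  from 18·(1,0) + (0,1)
step 1: (19, 1)  from 1·(18,1) + (1,0)
step 2: (37, 2)  from 1·(19,1) + (18,1)
…
step 7: (14269, 766)  from 17·(801,43) + (652,35)
…
step 11: (238717, 12815)  from 1·(164168,8813) + (74549,4002)
step 12: (402885, 21628)  from 1·(238717,12815) + (164168,8813)
step 13: (641602, 34443)  from 1·(402885,21628) + (238717,12815)
→ (641602, 34443).  Check: 641602²=411653126404, 347·34443²=411653126403, difference 1.
(641602+34443√347)^2 = 823306252807 + 44197395372√347
(641602+34443√347)^3 = 1056469876826312026 + 56714274530897445√347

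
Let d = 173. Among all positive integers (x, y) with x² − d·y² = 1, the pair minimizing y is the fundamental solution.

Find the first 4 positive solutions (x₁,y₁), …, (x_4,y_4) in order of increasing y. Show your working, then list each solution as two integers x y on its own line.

√173 = [13; 6,1,1,6,26, …], period ℓ=5 (odd) → k=9
step 0: (13, 1)  from 13·(1,0) + (0,1)
…
step 2: (92, 7)  from 1·(79,6) + (13,1)
step 3: (171, 13)  from 1·(92,7) + (79,6)
step 4: (1118, 85)  from 6·(171,13) + (92,7)
step 5: (29239, 2223)  from 26·(1118,85) + (171,13)
step 6: (176552, 13423)  from 6·(29239,2223) + (1118,85)
step 7: (205791, 15646)  from 1·(176552,13423) + (29239,2223)
step 8: (382343, 29069)  from 1·(205791,15646) + (176552,13423)
step 9: (2499849, 190060)  from 6·(382343,29069) + (205791,15646)
fundamental: x₁=2499849, y₁=190060  (since 6249245022801 − 173·36122803600 = 1)
(2499849+190060√173)^2 = 12498490045601 + 950242601880√173
(2499849+190060√173)^3 = 62488675684008728649 + 4750926036134042180√173
(2499849+190060√173)^4 = 312424506839974574118902401 + 23753195401006348176659760√173

2499849 190060
12498490045601 950242601880
62488675684008728649 4750926036134042180
312424506839974574118902401 23753195401006348176659760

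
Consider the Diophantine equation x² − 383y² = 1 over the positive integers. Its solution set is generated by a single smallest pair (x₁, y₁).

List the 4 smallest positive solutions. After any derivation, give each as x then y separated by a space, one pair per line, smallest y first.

√383 → a₀=19, period (1,1,3,19,3,1,1,38); ℓ=8 even so k=7
step 0: (19, 1)  from 19·(1,0) + (0,1)
…
step 4: (2642, 135)  from 19·(137,7) + (39,2)
step 5: (8063, 412)  from 3·(2642,135) + (137,7)
step 6: (10705, 547)  from 1·(8063,412) + (2642,135)
step 7: (18768, 959)  from 1·(10705,547) + (8063,412)
fundamental: x₁=18768, y₁=959  (since 352237824 − 383·919681 = 1)
k=2:  x_2 = 18768·18768+383·959·959 = 704475647,  y_2 = 18768·959+959·18768 = 35997024
k=3:  x_3 = 18768·704475647+383·959·35997024 = 26443197867024,  y_3 = 18768·35997024+959·704475647 = 1351184291905
k=4:  x_4 = 18768·26443197867024+383·959·1351184291905 = 992571874432137217,  y_4 = 18768·1351184291905+959·26443197867024 = 50718053544949056

18768 959
704475647 35997024
26443197867024 1351184291905
992571874432137217 50718053544949056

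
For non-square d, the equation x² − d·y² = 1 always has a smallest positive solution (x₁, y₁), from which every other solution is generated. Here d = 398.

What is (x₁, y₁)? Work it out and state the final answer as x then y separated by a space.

d=398: √d = [19; 1,18,1,38] (ℓ=4, even), read p_3/q_3
i=0: a=19 ⇒ p=19, q=1
…
i=2: a=18 ⇒ p=379, q=19
i=3: a=1 ⇒ p=399, q=20
fundamental: x₁=399, y₁=20  (since 159201 − 398·400 = 1)

399 20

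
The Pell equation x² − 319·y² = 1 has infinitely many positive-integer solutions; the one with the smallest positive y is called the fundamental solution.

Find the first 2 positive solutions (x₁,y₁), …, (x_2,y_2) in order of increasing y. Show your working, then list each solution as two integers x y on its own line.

√319 = [17; 1,6,5,1,4,…,6,1,34, …], period ℓ=14 (even) → k=13
k=0  a_k=17  p_k/q_k = 17/1
…
k=2  a_k=6  p_k/q_k = 125/7
k=3  a_k=5  p_k/q_k = 643/36
…
k=5  a_k=4  p_k/q_k = 3715/208
k=6  a_k=3  p_k/q_k = 11913/667
k=7  a_k=1  p_k/q_k = 15628/875
k=8  a_k=3  p_k/q_k = 58797/3292
k=9  a_k=4  p_k/q_k = 250816/14043
k=10  a_k=1  p_k/q_k = 309613/17335
k=11  a_k=5  p_k/q_k = 1798881/100718
k=12  a_k=6  p_k/q_k = 11102899/621643
k=13  a_k=1  p_k/q_k = 12901780/722361
→ (12901780, 722361).  Check: 12901780²=166455927168400, 319·722361²=166455927168399, difference 1.
k=2:  x_2 = 12901780·12901780+319·722361·722361 = 332911854336799,  y_2 = 12901780·722361+722361·12901780 = 18639485405160

12901780 722361
332911854336799 18639485405160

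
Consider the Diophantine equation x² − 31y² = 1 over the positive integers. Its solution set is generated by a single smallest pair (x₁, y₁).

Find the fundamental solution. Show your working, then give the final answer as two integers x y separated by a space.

[5; 1,1,3,5,3,1,1,10] for √31; ℓ=8 ⇒ convergent index 7
k=0  a_k=5  p_k/q_k = 5/1
k=1  a_k=1  p_k/q_k = 6/1
…
k=3  a_k=3  p_k/q_k = 39/7
…
k=6  a_k=1  p_k/q_k = 863/155
k=7  a_k=1  p_k/q_k = 1520/273
→ (1520, 273).  Check: 1520²=2310400, 31·273²=2310399, difference 1.

1520 273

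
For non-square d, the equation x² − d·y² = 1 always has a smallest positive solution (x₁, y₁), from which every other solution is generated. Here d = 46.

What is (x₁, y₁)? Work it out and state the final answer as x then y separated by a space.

√46 → a₀=6, period (1,3,1,1,2,6,2,1,1,3,1,12); ℓ=12 even so k=11
i=0: a=6 ⇒ p=6, q=1
i=1: a=1 ⇒ p=7, q=1
i=2: a=3 ⇒ p=27, q=4
…
i=4: a=1 ⇒ p=61, q=9
i=5: a=2 ⇒ p=156, q=23
i=6: a=6 ⇒ p=997, q=147
i=7: a=2 ⇒ p=2150, q=317
i=8: a=1 ⇒ p=3147, q=464
…
i=10: a=3 ⇒ p=19038, q=2807
i=11: a=1 ⇒ p=24335, q=3588
→ (24335, 3588).  Check: 24335²=592192225, 46·3588²=592192224, difference 1.

24335 3588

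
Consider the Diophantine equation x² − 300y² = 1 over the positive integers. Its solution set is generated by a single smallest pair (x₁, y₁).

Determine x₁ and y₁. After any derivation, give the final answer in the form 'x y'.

[17; 3,8,3,34] for √300; ℓ=4 ⇒ convergent index 3
step 0: (17, 1)  from 17·(1,0) + (0,1)
step 1: (52, 3)  from 3·(17,1) + (1,0)
step 2: (433, 25)  from 8·(52,3) + (17,1)
step 3: (1351, 78)  from 3·(433,25) + (52,3)
(x₁, y₁) = (1351, 78);  1351² − 300·78² = 1 ✓

1351 78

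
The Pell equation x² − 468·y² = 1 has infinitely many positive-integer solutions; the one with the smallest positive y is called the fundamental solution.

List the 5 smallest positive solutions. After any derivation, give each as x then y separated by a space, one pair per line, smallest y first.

√468 → a₀=21, period (1,1,1,2,1,1,1,42); ℓ=8 even so k=7
step 0: (21, 1)  from 21·(1,0) + (0,1)
…
step 2: (43, 2)  from 1·(22,1) + (21,1)
step 3: (65, 3)  from 1·(43,2) + (22,1)
…
step 5: (238, 11)  from 1·(173,8) + (65,3)
step 6: (411, 19)  from 1·(238,11) + (173,8)
step 7: (649, 30)  from 1·(411,19) + (238,11)
fundamental: x₁=649, y₁=30  (since 421201 − 468·900 = 1)
(649+30√468)^2 = 842401 + 38940√468
(649+30√468)^3 = 1093435849 + 50544090√468
(649+30√468)^4 = 1419278889601 + 65606189880√468
(649+30√468)^5 = 1842222905266249 + 85156783920150√468

649 30
842401 38940
1093435849 50544090
1419278889601 65606189880
1842222905266249 85156783920150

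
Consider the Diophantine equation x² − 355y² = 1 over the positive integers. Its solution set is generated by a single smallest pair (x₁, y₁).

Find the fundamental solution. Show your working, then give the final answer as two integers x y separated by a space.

[18; 1,5,3,3,1,6,1,3,3,5,1,36] for √355; ℓ=12 ⇒ convergent index 11
i=0: a=18 ⇒ p=18, q=1
i=1: a=1 ⇒ p=19, q=1
i=2: a=5 ⇒ p=113, q=6
…
i=4: a=3 ⇒ p=1187, q=63
i=5: a=1 ⇒ p=1545, q=82
i=6: a=6 ⇒ p=10457, q=555
i=7: a=1 ⇒ p=12002, q=637
i=8: a=3 ⇒ p=46463, q=2466
…
i=10: a=5 ⇒ p=803418, q=42641
i=11: a=1 ⇒ p=954809, q=50676
(x₁, y₁) = (954809, 50676);  954809² − 355·50676² = 1 ✓

954809 50676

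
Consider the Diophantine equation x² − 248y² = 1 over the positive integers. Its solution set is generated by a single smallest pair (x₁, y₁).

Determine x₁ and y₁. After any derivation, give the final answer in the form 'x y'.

63 4

d=248: √d = [15; 1,2,1,30] (ℓ=4, even), read p_3/q_3
a_0=15:  p_0=15·1+0=15,  q_0=15·0+1=1
a_1=1:  p_1=1·15+1=16,  q_1=1·1+0=1
a_2=2:  p_2=2·16+15=47,  q_2=2·1+1=3
a_3=1:  p_3=1·47+16=63,  q_3=1·3+1=4
(x₁, y₁) = (63, 4);  63² − 248·4² = 1 ✓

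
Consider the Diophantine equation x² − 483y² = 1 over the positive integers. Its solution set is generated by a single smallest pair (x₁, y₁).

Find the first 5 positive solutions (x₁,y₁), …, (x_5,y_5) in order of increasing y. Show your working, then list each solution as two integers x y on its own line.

√483 = [21; 1,42, …], period ℓ=2 (even) → k=1
a_0=21:  p_0=21·1+0=21,  q_0=21·0+1=1
a_1=1:  p_1=1·21+1=22,  q_1=1·1+0=1
→ (22, 1).  Check: 22²=484, 483·1²=483, difference 1.
n=2: (22,1)∘(22,1) = (22·22+483·1·1, 22·1+1·22) = (967,44)
n=3: (967,44)∘(22,1) = (22·967+483·1·44, 22·44+1·967) = (42526,1935)
n=4: (42526,1935)∘(22,1) = (22·42526+483·1·1935, 22·1935+1·42526) = (1870177,85096)
n=5: (1870177,85096)∘(22,1) = (22·1870177+483·1·85096, 22·85096+1·1870177) = (82245262,3742289)

22 1
967 44
42526 1935
1870177 85096
82245262 3742289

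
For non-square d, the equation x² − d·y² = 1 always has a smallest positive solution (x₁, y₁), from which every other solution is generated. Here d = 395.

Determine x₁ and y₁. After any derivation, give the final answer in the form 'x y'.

159 8

[19; 1,6,1,38] for √395; ℓ=4 ⇒ convergent index 3
step 0: (19, 1)  from 19·(1,0) + (0,1)
…
step 2: (139, 7)  from 6·(20,1) + (19,1)
step 3: (159, 8)  from 1·(139,7) + (20,1)
(x₁, y₁) = (159, 8);  159² − 395·8² = 1 ✓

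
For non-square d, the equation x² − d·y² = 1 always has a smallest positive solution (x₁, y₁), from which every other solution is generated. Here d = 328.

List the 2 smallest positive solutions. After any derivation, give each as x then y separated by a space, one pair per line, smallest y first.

163 9
53137 2934

√328 = [18; 9,36, …], period ℓ=2 (even) → k=1
step 0: (18, 1)  from 18·(1,0) + (0,1)
step 1: (163, 9)  from 9·(18,1) + (1,0)
fundamental: x₁=163, y₁=9  (since 26569 − 328·81 = 1)
k=2:  x_2 = 163·163+328·9·9 = 53137,  y_2 = 163·9+9·163 = 2934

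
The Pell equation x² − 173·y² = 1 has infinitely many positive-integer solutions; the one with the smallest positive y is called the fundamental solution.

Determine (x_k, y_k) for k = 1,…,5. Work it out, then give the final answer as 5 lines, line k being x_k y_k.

2499849 190060
12498490045601 950242601880
62488675684008728649 4750926036134042180
312424506839974574118902401 23753195401006348176659760
1562028181998744709597444087746249 118758803540015886040113314710300

√173 = [13; 6,1,1,6,26, …], period ℓ=5 (odd) → k=9
i=0: a=13 ⇒ p=13, q=1
i=1: a=6 ⇒ p=79, q=6
i=2: a=1 ⇒ p=92, q=7
i=3: a=1 ⇒ p=171, q=13
i=4: a=6 ⇒ p=1118, q=85
i=5: a=26 ⇒ p=29239, q=2223
i=6: a=6 ⇒ p=176552, q=13423
i=7: a=1 ⇒ p=205791, q=15646
i=8: a=1 ⇒ p=382343, q=29069
i=9: a=6 ⇒ p=2499849, q=190060
(x₁, y₁) = (2499849, 190060);  2499849² − 173·190060² = 1 ✓
(x_2, y_2) = (2499849·2499849 + 173·190060·190060, 2499849·190060 + 190060·2499849) = (12498490045601, 950242601880)
(x_3, y_3) = (2499849·12498490045601 + 173·190060·950242601880, 2499849·950242601880 + 190060·12498490045601) = (62488675684008728649, 4750926036134042180)
(x_4, y_4) = (2499849·62488675684008728649 + 173·190060·4750926036134042180, 2499849·4750926036134042180 + 190060·62488675684008728649) = (312424506839974574118902401, 23753195401006348176659760)
(x_5, y_5) = (2499849·312424506839974574118902401 + 173·190060·23753195401006348176659760, 2499849·23753195401006348176659760 + 190060·312424506839974574118902401) = (1562028181998744709597444087746249, 118758803540015886040113314710300)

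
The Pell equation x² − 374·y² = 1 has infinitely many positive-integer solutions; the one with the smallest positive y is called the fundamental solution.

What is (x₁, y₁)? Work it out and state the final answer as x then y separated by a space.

√374 → a₀=19, period (2,1,18,1,2,38); ℓ=6 even so k=5
step 0: (19, 1)  from 19·(1,0) + (0,1)
step 1: (39, 2)  from 2·(19,1) + (1,0)
step 2: (58, 3)  from 1·(39,2) + (19,1)
…
step 4: (1141, 59)  from 1·(1083,56) + (58,3)
step 5: (3365, 174)  from 2·(1141,59) + (1083,56)
fundamental: x₁=3365, y₁=174  (since 11323225 − 374·30276 = 1)

3365 174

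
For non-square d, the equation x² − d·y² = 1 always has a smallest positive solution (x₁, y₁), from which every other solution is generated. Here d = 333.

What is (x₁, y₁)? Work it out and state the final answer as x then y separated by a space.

√333 → a₀=18, period (4,36); ℓ=2 even so k=1
i=0: a=18 ⇒ p=18, q=1
i=1: a=4 ⇒ p=73, q=4
→ (73, 4).  Check: 73²=5329, 333·4²=5328, difference 1.

73 4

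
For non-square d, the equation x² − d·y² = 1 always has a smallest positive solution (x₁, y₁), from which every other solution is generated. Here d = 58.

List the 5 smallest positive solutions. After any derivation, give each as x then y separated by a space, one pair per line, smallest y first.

19603 2574
768555217 100916244
30131975818099 3956522259690
1181354243155834177 155119411612489896
46316174427035658925363 6081611647722756602886

√58 = [7; 1,1,1,1,1,1,14, …], period ℓ=7 (odd) → k=13
a_0=7:  p_0=7·1+0=7,  q_0=7·0+1=1
a_1=1:  p_1=1·7+1=8,  q_1=1·1+0=1
a_2=1:  p_2=1·8+7=15,  q_2=1·1+1=2
…
a_5=1:  p_5=1·38+23=61,  q_5=1·5+3=8
…
a_7=14:  p_7=14·99+61=1447,  q_7=14·13+8=190
a_8=1:  p_8=1·1447+99=1546,  q_8=1·190+13=203
…
a_10=1:  p_10=1·2993+1546=4539,  q_10=1·393+203=596
a_11=1:  p_11=1·4539+2993=7532,  q_11=1·596+393=989
a_12=1:  p_12=1·7532+4539=12071,  q_12=1·989+596=1585
a_13=1:  p_13=1·12071+7532=19603,  q_13=1·1585+989=2574
→ (19603, 2574).  Check: 19603²=384277609, 58·2574²=384277608, difference 1.
(x_2, y_2) = (19603·19603 + 58·2574·2574, 19603·2574 + 2574·19603) = (768555217, 100916244)
(x_3, y_3) = (19603·768555217 + 58·2574·100916244, 19603·100916244 + 2574·768555217) = (30131975818099, 3956522259690)
(x_4, y_4) = (19603·30131975818099 + 58·2574·3956522259690, 19603·3956522259690 + 2574·30131975818099) = (1181354243155834177, 155119411612489896)
(x_5, y_5) = (19603·1181354243155834177 + 58·2574·155119411612489896, 19603·155119411612489896 + 2574·1181354243155834177) = (46316174427035658925363, 6081611647722756602886)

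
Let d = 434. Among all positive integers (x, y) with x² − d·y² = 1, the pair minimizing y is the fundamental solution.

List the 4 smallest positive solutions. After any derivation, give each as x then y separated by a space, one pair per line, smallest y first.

125 6
31249 1500
7812125 374994
1953000001 93747000

[20; 1,4,1,40] for √434; ℓ=4 ⇒ convergent index 3
a_0=20:  p_0=20·1+0=20,  q_0=20·0+1=1
a_1=1:  p_1=1·20+1=21,  q_1=1·1+0=1
a_2=4:  p_2=4·21+20=104,  q_2=4·1+1=5
a_3=1:  p_3=1·104+21=125,  q_3=1·5+1=6
(x₁, y₁) = (125, 6);  125² − 434·6² = 1 ✓
(x_2, y_2) = (125·125 + 434·6·6, 125·6 + 6·125) = (31249, 1500)
(x_3, y_3) = (125·31249 + 434·6·1500, 125·1500 + 6·31249) = (7812125, 374994)
(x_4, y_4) = (125·7812125 + 434·6·374994, 125·374994 + 6·7812125) = (1953000001, 93747000)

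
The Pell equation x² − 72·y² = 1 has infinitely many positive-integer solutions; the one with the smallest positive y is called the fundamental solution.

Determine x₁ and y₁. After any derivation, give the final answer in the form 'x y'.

17 2

[8; 2,16] for √72; ℓ=2 ⇒ convergent index 1
step 0: (8, 1)  from 8·(1,0) + (0,1)
step 1: (17, 2)  from 2·(8,1) + (1,0)
fundamental: x₁=17, y₁=2  (since 289 − 72·4 = 1)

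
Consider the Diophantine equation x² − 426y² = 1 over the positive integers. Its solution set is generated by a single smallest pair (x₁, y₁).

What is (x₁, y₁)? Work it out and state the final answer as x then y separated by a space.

88751 4300

√426 = [20; 1,1,1,3,2,6,2,3,1,1,1,40, …], period ℓ=12 (even) → k=11
a_0=20:  p_0=20·1+0=20,  q_0=20·0+1=1
a_1=1:  p_1=1·20+1=21,  q_1=1·1+0=1
a_2=1:  p_2=1·21+20=41,  q_2=1·1+1=2
a_3=1:  p_3=1·41+21=62,  q_3=1·2+1=3
a_4=3:  p_4=3·62+41=227,  q_4=3·3+2=11
…
a_8=3:  p_8=3·7162+3323=24809,  q_8=3·347+161=1202
a_9=1:  p_9=1·24809+7162=31971,  q_9=1·1202+347=1549
a_10=1:  p_10=1·31971+24809=56780,  q_10=1·1549+1202=2751
a_11=1:  p_11=1·56780+31971=88751,  q_11=1·2751+1549=4300
fundamental: x₁=88751, y₁=4300  (since 7876740001 − 426·18490000 = 1)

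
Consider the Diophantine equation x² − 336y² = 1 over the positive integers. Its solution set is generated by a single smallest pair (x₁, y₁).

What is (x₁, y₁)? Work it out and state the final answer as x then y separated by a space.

55 3

[18; 3,36] for √336; ℓ=2 ⇒ convergent index 1
k=0  a_k=18  p_k/q_k = 18/1
k=1  a_k=3  p_k/q_k = 55/3
fundamental: x₁=55, y₁=3  (since 3025 − 336·9 = 1)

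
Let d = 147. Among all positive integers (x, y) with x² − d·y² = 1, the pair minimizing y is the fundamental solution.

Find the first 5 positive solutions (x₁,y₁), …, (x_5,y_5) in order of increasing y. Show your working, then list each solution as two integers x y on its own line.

d=147: √d = [12; 8,24] (ℓ=2, even), read p_1/q_1
k=0  a_k=12  p_k/q_k = 12/1
k=1  a_k=8  p_k/q_k = 97/8
(x₁, y₁) = (97, 8);  97² − 147·8² = 1 ✓
(x_2, y_2) = (97·97 + 147·8·8, 97·8 + 8·97) = (18817, 1552)
(x_3, y_3) = (97·18817 + 147·8·1552, 97·1552 + 8·18817) = (3650401, 301080)
(x_4, y_4) = (97·3650401 + 147·8·301080, 97·301080 + 8·3650401) = (708158977, 58407968)
(x_5, y_5) = (97·708158977 + 147·8·58407968, 97·58407968 + 8·708158977) = (137379191137, 11330844712)

97 8
18817 1552
3650401 301080
708158977 58407968
137379191137 11330844712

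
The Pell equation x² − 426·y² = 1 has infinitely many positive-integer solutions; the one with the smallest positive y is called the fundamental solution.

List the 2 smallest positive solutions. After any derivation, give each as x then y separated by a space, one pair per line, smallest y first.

[20; 1,1,1,3,2,6,2,3,1,1,1,40] for √426; ℓ=12 ⇒ convergent index 11
i=0: a=20 ⇒ p=20, q=1
…
i=4: a=3 ⇒ p=227, q=11
i=5: a=2 ⇒ p=516, q=25
…
i=8: a=3 ⇒ p=24809, q=1202
i=9: a=1 ⇒ p=31971, q=1549
i=10: a=1 ⇒ p=56780, q=2751
i=11: a=1 ⇒ p=88751, q=4300
→ (88751, 4300).  Check: 88751²=7876740001, 426·4300²=7876740000, difference 1.
n=2: (88751,4300)∘(88751,4300) = (88751·88751+426·4300·4300, 88751·4300+4300·88751) = (15753480001,763258600)

88751 4300
15753480001 763258600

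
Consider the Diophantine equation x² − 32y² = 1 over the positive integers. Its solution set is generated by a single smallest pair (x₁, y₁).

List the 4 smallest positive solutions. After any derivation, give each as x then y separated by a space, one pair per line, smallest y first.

17 3
577 102
19601 3465
665857 117708

√32 = [5; 1,1,1,10, …], period ℓ=4 (even) → k=3
k=0  a_k=5  p_k/q_k = 5/1
…
k=2  a_k=1  p_k/q_k = 11/2
k=3  a_k=1  p_k/q_k = 17/3
→ (17, 3).  Check: 17²=289, 32·3²=288, difference 1.
k=2:  x_2 = 17·17+32·3·3 = 577,  y_2 = 17·3+3·17 = 102
k=3:  x_3 = 17·577+32·3·102 = 19601,  y_3 = 17·102+3·577 = 3465
k=4:  x_4 = 17·19601+32·3·3465 = 665857,  y_4 = 17·3465+3·19601 = 117708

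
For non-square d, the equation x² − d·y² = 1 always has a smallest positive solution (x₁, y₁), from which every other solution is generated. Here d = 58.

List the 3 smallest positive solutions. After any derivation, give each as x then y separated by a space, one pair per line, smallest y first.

19603 2574
768555217 100916244
30131975818099 3956522259690

√58 → a₀=7, period (1,1,1,1,1,1,14); ℓ=7 odd so k=13
k=0  a_k=7  p_k/q_k = 7/1
k=1  a_k=1  p_k/q_k = 8/1
…
k=4  a_k=1  p_k/q_k = 38/5
…
k=6  a_k=1  p_k/q_k = 99/13
…
k=9  a_k=1  p_k/q_k = 2993/393
…
k=12  a_k=1  p_k/q_k = 12071/1585
k=13  a_k=1  p_k/q_k = 19603/2574
fundamental: x₁=19603, y₁=2574  (since 384277609 − 58·6625476 = 1)
(x_2, y_2) = (19603·19603 + 58·2574·2574, 19603·2574 + 2574·19603) = (768555217, 100916244)
(x_3, y_3) = (19603·768555217 + 58·2574·100916244, 19603·100916244 + 2574·768555217) = (30131975818099, 3956522259690)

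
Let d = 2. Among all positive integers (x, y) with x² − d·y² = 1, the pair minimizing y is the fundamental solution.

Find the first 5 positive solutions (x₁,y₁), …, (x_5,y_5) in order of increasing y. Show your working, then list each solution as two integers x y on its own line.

[1; 2] for √2; ℓ=1 ⇒ convergent index 1
i=0: a=1 ⇒ p=1, q=1
i=1: a=2 ⇒ p=3, q=2
(x₁, y₁) = (3, 2);  3² − 2·2² = 1 ✓
k=2:  x_2 = 3·3+2·2·2 = 17,  y_2 = 3·2+2·3 = 12
k=3:  x_3 = 3·17+2·2·12 = 99,  y_3 = 3·12+2·17 = 70
k=4:  x_4 = 3·99+2·2·70 = 577,  y_4 = 3·70+2·99 = 408
k=5:  x_5 = 3·577+2·2·408 = 3363,  y_5 = 3·408+2·577 = 2378

3 2
17 12
99 70
577 408
3363 2378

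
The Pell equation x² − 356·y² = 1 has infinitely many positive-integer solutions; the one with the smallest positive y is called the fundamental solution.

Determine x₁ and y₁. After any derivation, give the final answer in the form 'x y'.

500001 26500

√356 = [18; 1,6,1,1,2,…,6,1,36, …], period ℓ=14 (even) → k=13
i=0: a=18 ⇒ p=18, q=1
…
i=3: a=1 ⇒ p=151, q=8
…
i=5: a=2 ⇒ p=717, q=38
…
i=7: a=8 ⇒ p=8717, q=462
…
i=12: a=6 ⇒ p=433982, q=23001
i=13: a=1 ⇒ p=500001, q=26500
fundamental: x₁=500001, y₁=26500  (since 250001000001 − 356·702250000 = 1)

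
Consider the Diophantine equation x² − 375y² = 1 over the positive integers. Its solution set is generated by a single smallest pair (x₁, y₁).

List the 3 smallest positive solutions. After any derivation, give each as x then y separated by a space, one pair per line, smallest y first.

15124 781
457470751 23623688
13837575261124 714569313843

√375 → a₀=19, period (2,1,2,1,5,1,2,1,2,38); ℓ=10 even so k=9
k=0  a_k=19  p_k/q_k = 19/1
…
k=4  a_k=1  p_k/q_k = 213/11
…
k=8  a_k=1  p_k/q_k = 5519/285
k=9  a_k=2  p_k/q_k = 15124/781
→ (15124, 781).  Check: 15124²=228735376, 375·781²=228735375, difference 1.
k=2:  x_2 = 15124·15124+375·781·781 = 457470751,  y_2 = 15124·781+781·15124 = 23623688
k=3:  x_3 = 15124·457470751+375·781·23623688 = 13837575261124,  y_3 = 15124·23623688+781·457470751 = 714569313843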